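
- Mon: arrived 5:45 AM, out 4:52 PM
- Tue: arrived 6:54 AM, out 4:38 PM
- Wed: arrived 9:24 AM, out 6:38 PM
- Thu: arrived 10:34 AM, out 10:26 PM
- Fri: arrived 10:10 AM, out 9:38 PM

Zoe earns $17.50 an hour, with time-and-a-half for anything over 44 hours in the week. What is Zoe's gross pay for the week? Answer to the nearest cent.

$1017.19

Mon: 5:45 AM–4:52 PM = 11 h 7 min
Tue: 6:54 AM–4:38 PM = 9 h 44 min
Wed: 9:24 AM–6:38 PM = 9 h 14 min
Thu: 10:34 AM–10:26 PM = 11 h 52 min
Fri: 10:10 AM–9:38 PM = 11 h 28 min
Total worked: 53 h 25 min = 3205 min.
Regular 44 h 0 min = 2640 min at $17.50/h; overtime 9 h 25 min = 565 min at $26.25/h.
Pay = (2640 × $17.50 + 565 × $26.25) ÷ 60 = $1017.19.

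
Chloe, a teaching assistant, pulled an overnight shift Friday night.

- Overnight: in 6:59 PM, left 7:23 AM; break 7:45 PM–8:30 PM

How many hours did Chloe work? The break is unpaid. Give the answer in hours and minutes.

Overnight: 6:59 PM → midnight = 5 h 1 min; midnight → 7:23 AM = 7 h 23 min; span 12 h 24 min; less 45 min break → 11 h 39 min

11 h 39 min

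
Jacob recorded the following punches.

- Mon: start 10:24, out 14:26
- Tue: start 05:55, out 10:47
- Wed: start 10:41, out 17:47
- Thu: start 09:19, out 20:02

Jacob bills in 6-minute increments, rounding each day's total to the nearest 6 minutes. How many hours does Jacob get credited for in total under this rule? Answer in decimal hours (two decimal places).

Mon: 10:24–14:26 = 4 h 2 min → rounds to 4 h 0 min
Tue: 05:55–10:47 = 4 h 52 min → rounds to 4 h 54 min
Wed: 10:41–17:47 = 7 h 6 min → rounds to 7 h 6 min
Thu: 09:19–20:02 = 10 h 43 min → rounds to 10 h 42 min
Total credited: 26 h 42 min.

26.70 hours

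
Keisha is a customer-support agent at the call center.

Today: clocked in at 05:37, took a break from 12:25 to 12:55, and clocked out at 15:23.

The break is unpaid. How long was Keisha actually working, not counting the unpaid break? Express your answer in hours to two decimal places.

Today: 05:37–15:23 = 9 h 46 min; less 30 min break → 9 h 16 min

9.27 hours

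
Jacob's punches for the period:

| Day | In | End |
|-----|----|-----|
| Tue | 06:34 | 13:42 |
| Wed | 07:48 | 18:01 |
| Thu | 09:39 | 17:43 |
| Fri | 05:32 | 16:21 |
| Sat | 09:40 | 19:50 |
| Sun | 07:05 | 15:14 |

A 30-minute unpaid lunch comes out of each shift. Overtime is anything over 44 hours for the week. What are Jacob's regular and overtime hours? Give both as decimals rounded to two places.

Tue: 06:34–13:42 = 7 h 8 min; less 30 min break → 6 h 38 min
Wed: 07:48–18:01 = 10 h 13 min; less 30 min break → 9 h 43 min
Thu: 09:39–17:43 = 8 h 4 min; less 30 min break → 7 h 34 min
Fri: 05:32–16:21 = 10 h 49 min; less 30 min break → 10 h 19 min
Sat: 09:40–19:50 = 10 h 10 min; less 30 min break → 9 h 40 min
Sun: 07:05–15:14 = 8 h 9 min; less 30 min break → 7 h 39 min
Total worked: 51 h 33 min = 51.55 h.
Threshold 44 h → overtime 7 h 33 min, regular 44 h 0 min.

Regular 44.00 hours, overtime 7.55 hours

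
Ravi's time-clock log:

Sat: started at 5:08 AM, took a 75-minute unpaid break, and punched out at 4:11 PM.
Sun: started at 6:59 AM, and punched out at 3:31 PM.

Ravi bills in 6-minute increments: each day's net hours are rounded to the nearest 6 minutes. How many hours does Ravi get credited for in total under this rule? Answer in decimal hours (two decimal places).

18.30 hours

Sat: 5:08 AM–4:11 PM = 11 h 3 min − 75 min = 9 h 48 min → rounds to 9 h 48 min
Sun: 6:59 AM–3:31 PM = 8 h 32 min → rounds to 8 h 30 min
Total credited: 18 h 18 min.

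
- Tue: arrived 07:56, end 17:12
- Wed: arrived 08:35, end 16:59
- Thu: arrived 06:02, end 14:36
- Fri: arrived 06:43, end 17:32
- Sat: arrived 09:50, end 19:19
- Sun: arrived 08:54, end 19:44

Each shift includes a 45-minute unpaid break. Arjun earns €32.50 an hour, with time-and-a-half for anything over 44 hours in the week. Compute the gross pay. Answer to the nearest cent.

Tue: 07:56–17:12 = 9 h 16 min; less 45 min break → 8 h 31 min
Wed: 08:35–16:59 = 8 h 24 min; less 45 min break → 7 h 39 min
Thu: 06:02–14:36 = 8 h 34 min; less 45 min break → 7 h 49 min
Fri: 06:43–17:32 = 10 h 49 min; less 45 min break → 10 h 4 min
Sat: 09:50–19:19 = 9 h 29 min; less 45 min break → 8 h 44 min
Sun: 08:54–19:44 = 10 h 50 min; less 45 min break → 10 h 5 min
Total worked: 52 h 52 min = 3172 min.
Regular 44 h 0 min = 2640 min at €32.50/h; overtime 8 h 52 min = 532 min at €48.75/h.
Pay = (2640 × €32.50 + 532 × €48.75) ÷ 60 = €1862.25.

€1862.25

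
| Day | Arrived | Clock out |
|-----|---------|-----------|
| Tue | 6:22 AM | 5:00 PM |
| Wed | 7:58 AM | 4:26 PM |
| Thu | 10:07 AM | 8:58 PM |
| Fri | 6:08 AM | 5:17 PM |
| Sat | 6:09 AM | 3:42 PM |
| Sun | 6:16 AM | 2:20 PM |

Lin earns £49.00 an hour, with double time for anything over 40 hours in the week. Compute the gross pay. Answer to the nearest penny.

Tue: 6:22 AM–5:00 PM = 10 h 38 min
Wed: 7:58 AM–4:26 PM = 8 h 28 min
Thu: 10:07 AM–8:58 PM = 10 h 51 min
Fri: 6:08 AM–5:17 PM = 11 h 9 min
Sat: 6:09 AM–3:42 PM = 9 h 33 min
Sun: 6:16 AM–2:20 PM = 8 h 4 min
Total worked: 58 h 43 min = 3523 min.
Regular 40 h 0 min = 2400 min at £49.00/h; overtime 18 h 43 min = 1123 min at £98.00/h.
Pay = (2400 × £49.00 + 1123 × £98.00) ÷ 60 = £3794.23.

£3794.23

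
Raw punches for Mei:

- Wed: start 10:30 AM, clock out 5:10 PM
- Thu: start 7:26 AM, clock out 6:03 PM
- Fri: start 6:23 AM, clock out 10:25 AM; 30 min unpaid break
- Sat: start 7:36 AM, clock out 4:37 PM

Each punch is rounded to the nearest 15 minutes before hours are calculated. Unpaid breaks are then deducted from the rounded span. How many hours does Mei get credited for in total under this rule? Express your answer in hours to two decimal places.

29.75 hours

Wed: in 10:30 AM→10:30 AM, out 5:10 PM→5:15 PM; 6 h 45 min
Thu: in 7:26 AM→7:30 AM, out 6:03 PM→6:00 PM; 10 h 30 min
Fri: in 6:23 AM→6:30 AM, out 10:25 AM→10:30 AM; 4 h 0 min − 30 min = 3 h 30 min
Sat: in 7:36 AM→7:30 AM, out 4:37 PM→4:30 PM; 9 h 0 min
Total credited: 29 h 45 min.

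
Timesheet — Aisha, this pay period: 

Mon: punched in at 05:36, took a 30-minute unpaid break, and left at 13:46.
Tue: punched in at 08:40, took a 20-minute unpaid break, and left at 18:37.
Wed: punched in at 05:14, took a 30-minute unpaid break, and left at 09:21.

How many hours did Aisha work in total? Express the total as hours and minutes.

Mon: 05:36–13:46 = 8 h 10 min; less 30 min break → 7 h 40 min
Tue: 08:40–18:37 = 9 h 57 min; less 20 min break → 9 h 37 min
Wed: 05:14–09:21 = 4 h 7 min; less 30 min break → 3 h 37 min
Total: 7 h 40 min + 9 h 37 min + 3 h 37 min = 20 h 54 min.

20 h 54 min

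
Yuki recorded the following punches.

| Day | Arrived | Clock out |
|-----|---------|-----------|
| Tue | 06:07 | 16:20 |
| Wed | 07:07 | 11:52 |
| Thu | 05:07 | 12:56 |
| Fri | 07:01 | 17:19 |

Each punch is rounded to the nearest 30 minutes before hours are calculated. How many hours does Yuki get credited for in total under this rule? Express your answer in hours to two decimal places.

Tue: in 06:07→06:00, out 16:20→16:30; 10 h 30 min
Wed: in 07:07→07:00, out 11:52→12:00; 5 h 0 min
Thu: in 05:07→05:00, out 12:56→13:00; 8 h 0 min
Fri: in 07:01→07:00, out 17:19→17:30; 10 h 30 min
Total credited: 34 h 0 min.

34.00 hours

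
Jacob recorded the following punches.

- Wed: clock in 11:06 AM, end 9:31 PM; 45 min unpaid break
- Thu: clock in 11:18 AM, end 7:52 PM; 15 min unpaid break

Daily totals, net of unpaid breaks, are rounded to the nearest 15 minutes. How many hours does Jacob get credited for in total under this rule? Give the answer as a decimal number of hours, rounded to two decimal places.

Wed: 11:06 AM–9:31 PM = 10 h 25 min − 45 min = 9 h 40 min → rounds to 9 h 45 min
Thu: 11:18 AM–7:52 PM = 8 h 34 min − 15 min = 8 h 19 min → rounds to 8 h 15 min
Total credited: 18 h 0 min.

18.00 hours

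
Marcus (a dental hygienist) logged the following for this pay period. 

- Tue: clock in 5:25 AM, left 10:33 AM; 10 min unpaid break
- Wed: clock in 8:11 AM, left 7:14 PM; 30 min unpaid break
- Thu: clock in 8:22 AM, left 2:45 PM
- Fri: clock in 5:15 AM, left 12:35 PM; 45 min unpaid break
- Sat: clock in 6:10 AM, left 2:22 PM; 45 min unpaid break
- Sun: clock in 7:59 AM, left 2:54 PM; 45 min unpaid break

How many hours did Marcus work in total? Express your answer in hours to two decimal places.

42.10 hours

Tue: 5:25 AM–10:33 AM = 5 h 8 min; less 10 min break → 4 h 58 min
Wed: 8:11 AM–7:14 PM = 11 h 3 min; less 30 min break → 10 h 33 min
Thu: 8:22 AM–2:45 PM = 6 h 23 min
Fri: 5:15 AM–12:35 PM = 7 h 20 min; less 45 min break → 6 h 35 min
Sat: 6:10 AM–2:22 PM = 8 h 12 min; less 45 min break → 7 h 27 min
Sun: 7:59 AM–2:54 PM = 6 h 55 min; less 45 min break → 6 h 10 min
Total: 4 h 58 min + 10 h 33 min + 6 h 23 min + 6 h 35 min + 7 h 27 min + 6 h 10 min = 42 h 6 min.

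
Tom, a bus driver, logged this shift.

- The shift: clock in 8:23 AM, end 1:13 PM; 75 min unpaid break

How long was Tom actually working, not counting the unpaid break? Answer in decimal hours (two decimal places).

3.58 hours

The shift: 8:23 AM–1:13 PM = 4 h 50 min; less 75 min break → 3 h 35 min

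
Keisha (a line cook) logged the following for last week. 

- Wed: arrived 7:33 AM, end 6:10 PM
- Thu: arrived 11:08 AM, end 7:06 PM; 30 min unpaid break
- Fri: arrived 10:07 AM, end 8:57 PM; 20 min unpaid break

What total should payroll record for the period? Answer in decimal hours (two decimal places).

28.58 hours

Wed: 7:33 AM–6:10 PM = 10 h 37 min
Thu: 11:08 AM–7:06 PM = 7 h 58 min; less 30 min break → 7 h 28 min
Fri: 10:07 AM–8:57 PM = 10 h 50 min; less 20 min break → 10 h 30 min
Total: 10 h 37 min + 7 h 28 min + 10 h 30 min = 28 h 35 min.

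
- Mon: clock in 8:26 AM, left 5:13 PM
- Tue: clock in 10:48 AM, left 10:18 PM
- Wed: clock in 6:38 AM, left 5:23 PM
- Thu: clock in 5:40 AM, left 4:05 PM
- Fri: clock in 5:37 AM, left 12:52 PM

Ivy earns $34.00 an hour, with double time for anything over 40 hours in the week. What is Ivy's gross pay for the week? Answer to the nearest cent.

$1951.60

Mon: 8:26 AM–5:13 PM = 8 h 47 min
Tue: 10:48 AM–10:18 PM = 11 h 30 min
Wed: 6:38 AM–5:23 PM = 10 h 45 min
Thu: 5:40 AM–4:05 PM = 10 h 25 min
Fri: 5:37 AM–12:52 PM = 7 h 15 min
Total worked: 48 h 42 min = 2922 min.
Regular 40 h 0 min = 2400 min at $34.00/h; overtime 8 h 42 min = 522 min at $68.00/h.
Pay = (2400 × $34.00 + 522 × $68.00) ÷ 60 = $1951.60.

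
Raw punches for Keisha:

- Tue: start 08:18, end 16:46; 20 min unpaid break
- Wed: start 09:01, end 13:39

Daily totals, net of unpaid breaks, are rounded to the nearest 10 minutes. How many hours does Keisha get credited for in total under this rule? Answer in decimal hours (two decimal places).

Tue: 08:18–16:46 = 8 h 28 min − 20 min = 8 h 8 min → rounds to 8 h 10 min
Wed: 09:01–13:39 = 4 h 38 min → rounds to 4 h 40 min
Total credited: 12 h 50 min.

12.83 hours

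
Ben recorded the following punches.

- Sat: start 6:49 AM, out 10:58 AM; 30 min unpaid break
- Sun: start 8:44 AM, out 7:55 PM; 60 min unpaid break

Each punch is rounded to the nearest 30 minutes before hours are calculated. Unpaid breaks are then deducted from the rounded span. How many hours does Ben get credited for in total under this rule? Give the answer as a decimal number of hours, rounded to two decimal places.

14.00 hours

Sat: in 6:49 AM→7:00 AM, out 10:58 AM→11:00 AM; 4 h 0 min − 30 min = 3 h 30 min
Sun: in 8:44 AM→8:30 AM, out 7:55 PM→8:00 PM; 11 h 30 min − 60 min = 10 h 30 min
Total credited: 14 h 0 min.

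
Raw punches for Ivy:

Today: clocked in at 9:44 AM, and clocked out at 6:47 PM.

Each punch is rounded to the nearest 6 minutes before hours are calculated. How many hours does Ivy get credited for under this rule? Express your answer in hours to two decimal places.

Today: in 9:44 AM→9:42 AM, out 6:47 PM→6:48 PM; 9 h 6 min

9.10 hours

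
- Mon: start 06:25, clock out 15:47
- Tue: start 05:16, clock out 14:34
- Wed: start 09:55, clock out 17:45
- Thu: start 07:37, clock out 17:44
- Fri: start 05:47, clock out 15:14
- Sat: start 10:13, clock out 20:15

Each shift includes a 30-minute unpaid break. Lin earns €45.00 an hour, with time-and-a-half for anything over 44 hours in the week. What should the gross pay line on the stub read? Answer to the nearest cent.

€2594.25

Mon: 06:25–15:47 = 9 h 22 min; less 30 min break → 8 h 52 min
Tue: 05:16–14:34 = 9 h 18 min; less 30 min break → 8 h 48 min
Wed: 09:55–17:45 = 7 h 50 min; less 30 min break → 7 h 20 min
Thu: 07:37–17:44 = 10 h 7 min; less 30 min break → 9 h 37 min
Fri: 05:47–15:14 = 9 h 27 min; less 30 min break → 8 h 57 min
Sat: 10:13–20:15 = 10 h 2 min; less 30 min break → 9 h 32 min
Total worked: 53 h 6 min = 3186 min.
Regular 44 h 0 min = 2640 min at €45.00/h; overtime 9 h 6 min = 546 min at €67.50/h.
Pay = (2640 × €45.00 + 546 × €67.50) ÷ 60 = €2594.25.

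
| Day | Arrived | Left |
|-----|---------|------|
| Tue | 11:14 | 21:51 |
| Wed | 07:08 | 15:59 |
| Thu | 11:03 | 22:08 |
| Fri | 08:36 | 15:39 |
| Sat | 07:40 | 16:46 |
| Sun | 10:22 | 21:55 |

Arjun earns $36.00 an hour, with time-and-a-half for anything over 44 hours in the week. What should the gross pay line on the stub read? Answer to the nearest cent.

$2353.50

Tue: 11:14–21:51 = 10 h 37 min
Wed: 07:08–15:59 = 8 h 51 min
Thu: 11:03–22:08 = 11 h 5 min
Fri: 08:36–15:39 = 7 h 3 min
Sat: 07:40–16:46 = 9 h 6 min
Sun: 10:22–21:55 = 11 h 33 min
Total worked: 58 h 15 min = 3495 min.
Regular 44 h 0 min = 2640 min at $36.00/h; overtime 14 h 15 min = 855 min at $54.00/h.
Pay = (2640 × $36.00 + 855 × $54.00) ÷ 60 = $2353.50.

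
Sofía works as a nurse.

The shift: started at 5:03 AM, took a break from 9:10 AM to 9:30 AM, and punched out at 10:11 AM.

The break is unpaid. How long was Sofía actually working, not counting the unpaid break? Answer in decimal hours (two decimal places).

4.80 hours

The shift: 5:03 AM–10:11 AM = 5 h 8 min; less 20 min break → 4 h 48 min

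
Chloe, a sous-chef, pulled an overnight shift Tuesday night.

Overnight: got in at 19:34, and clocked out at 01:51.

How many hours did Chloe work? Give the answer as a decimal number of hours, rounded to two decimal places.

Overnight: 19:34 → midnight = 4 h 26 min; midnight → 01:51 = 1 h 51 min; span 6 h 17 min

6.28 hours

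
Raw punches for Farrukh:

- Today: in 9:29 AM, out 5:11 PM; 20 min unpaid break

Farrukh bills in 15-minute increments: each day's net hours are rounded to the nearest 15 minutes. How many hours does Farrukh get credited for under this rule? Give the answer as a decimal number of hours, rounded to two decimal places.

Today: 9:29 AM–5:11 PM = 7 h 42 min − 20 min = 7 h 22 min → rounds to 7 h 15 min

7.25 hours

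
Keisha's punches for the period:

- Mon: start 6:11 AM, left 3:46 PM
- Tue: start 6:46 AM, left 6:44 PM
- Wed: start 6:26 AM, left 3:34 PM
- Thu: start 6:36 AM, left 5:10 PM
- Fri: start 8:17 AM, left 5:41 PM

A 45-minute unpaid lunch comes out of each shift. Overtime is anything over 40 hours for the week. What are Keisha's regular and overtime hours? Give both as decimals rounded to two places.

Regular 40.00 hours, overtime 6.90 hours

Mon: 6:11 AM–3:46 PM = 9 h 35 min; less 45 min break → 8 h 50 min
Tue: 6:46 AM–6:44 PM = 11 h 58 min; less 45 min break → 11 h 13 min
Wed: 6:26 AM–3:34 PM = 9 h 8 min; less 45 min break → 8 h 23 min
Thu: 6:36 AM–5:10 PM = 10 h 34 min; less 45 min break → 9 h 49 min
Fri: 8:17 AM–5:41 PM = 9 h 24 min; less 45 min break → 8 h 39 min
Total worked: 46 h 54 min = 46.90 h.
Threshold 40 h → overtime 6 h 54 min, regular 40 h 0 min.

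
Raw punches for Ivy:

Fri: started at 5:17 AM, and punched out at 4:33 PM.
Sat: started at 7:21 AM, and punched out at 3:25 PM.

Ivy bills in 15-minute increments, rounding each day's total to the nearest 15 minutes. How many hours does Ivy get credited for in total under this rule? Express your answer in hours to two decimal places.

19.25 hours

Fri: 5:17 AM–4:33 PM = 11 h 16 min → rounds to 11 h 15 min
Sat: 7:21 AM–3:25 PM = 8 h 4 min → rounds to 8 h 0 min
Total credited: 19 h 15 min.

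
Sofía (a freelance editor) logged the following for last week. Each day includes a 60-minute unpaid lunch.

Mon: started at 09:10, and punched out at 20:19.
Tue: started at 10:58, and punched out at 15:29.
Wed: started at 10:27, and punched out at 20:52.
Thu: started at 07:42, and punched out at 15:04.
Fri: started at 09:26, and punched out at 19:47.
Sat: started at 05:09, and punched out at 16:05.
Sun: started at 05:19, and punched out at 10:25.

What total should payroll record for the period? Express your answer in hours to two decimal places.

52.83 hours

Mon: 09:10–20:19 = 11 h 9 min; less 60 min break → 10 h 9 min
Tue: 10:58–15:29 = 4 h 31 min; less 60 min break → 3 h 31 min
Wed: 10:27–20:52 = 10 h 25 min; less 60 min break → 9 h 25 min
Thu: 07:42–15:04 = 7 h 22 min; less 60 min break → 6 h 22 min
Fri: 09:26–19:47 = 10 h 21 min; less 60 min break → 9 h 21 min
Sat: 05:09–16:05 = 10 h 56 min; less 60 min break → 9 h 56 min
Sun: 05:19–10:25 = 5 h 6 min; less 60 min break → 4 h 6 min
Total: 10 h 9 min + 3 h 31 min + 9 h 25 min + 6 h 22 min + 9 h 21 min + 9 h 56 min + 4 h 6 min = 52 h 50 min.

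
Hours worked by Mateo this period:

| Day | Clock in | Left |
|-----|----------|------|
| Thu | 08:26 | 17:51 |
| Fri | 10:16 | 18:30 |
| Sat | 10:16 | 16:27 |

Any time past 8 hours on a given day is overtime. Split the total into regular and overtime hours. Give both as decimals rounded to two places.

Regular 22.18 hours, overtime 1.65 hours

Thu: 08:26–17:51 = 9 h 25 min
Fri: 10:16–18:30 = 8 h 14 min
Sat: 10:16–16:27 = 6 h 11 min
Thu reg 8 h 0 min / OT 1 h 25 min; Fri reg 8 h 0 min / OT 0 h 14 min; Sat reg 6 h 11 min / OT 0 h 0 min.
Totals: regular 22 h 11 min, overtime 1 h 39 min.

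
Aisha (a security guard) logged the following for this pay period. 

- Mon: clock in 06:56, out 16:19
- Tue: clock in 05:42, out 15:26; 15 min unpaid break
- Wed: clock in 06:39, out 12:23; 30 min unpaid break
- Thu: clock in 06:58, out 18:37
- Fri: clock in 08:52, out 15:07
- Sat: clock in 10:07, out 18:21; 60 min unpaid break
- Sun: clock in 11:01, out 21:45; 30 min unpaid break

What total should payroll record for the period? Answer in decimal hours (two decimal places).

59.47 hours

Mon: 06:56–16:19 = 9 h 23 min
Tue: 05:42–15:26 = 9 h 44 min; less 15 min break → 9 h 29 min
Wed: 06:39–12:23 = 5 h 44 min; less 30 min break → 5 h 14 min
Thu: 06:58–18:37 = 11 h 39 min
Fri: 08:52–15:07 = 6 h 15 min
Sat: 10:07–18:21 = 8 h 14 min; less 60 min break → 7 h 14 min
Sun: 11:01–21:45 = 10 h 44 min; less 30 min break → 10 h 14 min
Total: 9 h 23 min + 9 h 29 min + 5 h 14 min + 11 h 39 min + 6 h 15 min + 7 h 14 min + 10 h 14 min = 59 h 28 min.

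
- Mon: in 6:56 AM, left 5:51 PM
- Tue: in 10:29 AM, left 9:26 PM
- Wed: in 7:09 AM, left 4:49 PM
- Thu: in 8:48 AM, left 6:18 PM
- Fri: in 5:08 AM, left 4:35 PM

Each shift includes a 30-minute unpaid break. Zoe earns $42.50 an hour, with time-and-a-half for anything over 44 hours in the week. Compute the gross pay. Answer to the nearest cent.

Mon: 6:56 AM–5:51 PM = 10 h 55 min; less 30 min break → 10 h 25 min
Tue: 10:29 AM–9:26 PM = 10 h 57 min; less 30 min break → 10 h 27 min
Wed: 7:09 AM–4:49 PM = 9 h 40 min; less 30 min break → 9 h 10 min
Thu: 8:48 AM–6:18 PM = 9 h 30 min; less 30 min break → 9 h 0 min
Fri: 5:08 AM–4:35 PM = 11 h 27 min; less 30 min break → 10 h 57 min
Total worked: 49 h 59 min = 2999 min.
Regular 44 h 0 min = 2640 min at $42.50/h; overtime 5 h 59 min = 359 min at $63.75/h.
Pay = (2640 × $42.50 + 359 × $63.75) ÷ 60 = $2251.44.

$2251.44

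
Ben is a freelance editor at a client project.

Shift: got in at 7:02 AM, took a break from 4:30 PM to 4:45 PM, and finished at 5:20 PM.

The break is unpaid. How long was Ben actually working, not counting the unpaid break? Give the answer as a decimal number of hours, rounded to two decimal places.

Shift: 7:02 AM–5:20 PM = 10 h 18 min; less 15 min break → 10 h 3 min

10.05 hours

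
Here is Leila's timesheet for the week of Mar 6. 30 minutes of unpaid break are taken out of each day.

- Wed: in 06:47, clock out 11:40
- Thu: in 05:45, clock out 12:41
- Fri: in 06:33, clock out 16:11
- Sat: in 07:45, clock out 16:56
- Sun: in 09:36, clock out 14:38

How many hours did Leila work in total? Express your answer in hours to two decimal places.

33.17 hours

Wed: 06:47–11:40 = 4 h 53 min; less 30 min break → 4 h 23 min
Thu: 05:45–12:41 = 6 h 56 min; less 30 min break → 6 h 26 min
Fri: 06:33–16:11 = 9 h 38 min; less 30 min break → 9 h 8 min
Sat: 07:45–16:56 = 9 h 11 min; less 30 min break → 8 h 41 min
Sun: 09:36–14:38 = 5 h 2 min; less 30 min break → 4 h 32 min
Total: 4 h 23 min + 6 h 26 min + 9 h 8 min + 8 h 41 min + 4 h 32 min = 33 h 10 min.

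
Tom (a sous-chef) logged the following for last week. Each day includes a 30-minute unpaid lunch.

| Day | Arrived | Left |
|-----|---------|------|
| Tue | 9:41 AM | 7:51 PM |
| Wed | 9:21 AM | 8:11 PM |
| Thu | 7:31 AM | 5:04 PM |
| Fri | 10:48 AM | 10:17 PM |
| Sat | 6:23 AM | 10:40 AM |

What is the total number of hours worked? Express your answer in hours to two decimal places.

43.82 hours

Tue: 9:41 AM–7:51 PM = 10 h 10 min; less 30 min break → 9 h 40 min
Wed: 9:21 AM–8:11 PM = 10 h 50 min; less 30 min break → 10 h 20 min
Thu: 7:31 AM–5:04 PM = 9 h 33 min; less 30 min break → 9 h 3 min
Fri: 10:48 AM–10:17 PM = 11 h 29 min; less 30 min break → 10 h 59 min
Sat: 6:23 AM–10:40 AM = 4 h 17 min; less 30 min break → 3 h 47 min
Total: 9 h 40 min + 10 h 20 min + 9 h 3 min + 10 h 59 min + 3 h 47 min = 43 h 49 min.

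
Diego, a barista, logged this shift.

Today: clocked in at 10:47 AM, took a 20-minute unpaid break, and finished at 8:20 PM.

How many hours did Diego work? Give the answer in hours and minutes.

9 h 13 min

Today: 10:47 AM–8:20 PM = 9 h 33 min; less 20 min break → 9 h 13 min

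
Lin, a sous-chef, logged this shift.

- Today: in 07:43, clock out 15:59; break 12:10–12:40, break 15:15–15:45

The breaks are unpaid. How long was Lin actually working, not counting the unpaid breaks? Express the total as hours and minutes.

7 h 16 min

Today: 07:43–15:59 = 8 h 16 min; less 60 min break → 7 h 16 min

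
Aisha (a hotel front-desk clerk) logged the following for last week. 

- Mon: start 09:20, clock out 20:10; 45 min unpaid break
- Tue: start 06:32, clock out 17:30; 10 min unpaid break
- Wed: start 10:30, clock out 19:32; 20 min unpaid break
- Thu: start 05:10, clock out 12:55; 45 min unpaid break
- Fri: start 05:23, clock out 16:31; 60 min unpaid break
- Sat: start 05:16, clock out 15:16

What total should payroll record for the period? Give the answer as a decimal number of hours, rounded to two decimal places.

Mon: 09:20–20:10 = 10 h 50 min; less 45 min break → 10 h 5 min
Tue: 06:32–17:30 = 10 h 58 min; less 10 min break → 10 h 48 min
Wed: 10:30–19:32 = 9 h 2 min; less 20 min break → 8 h 42 min
Thu: 05:10–12:55 = 7 h 45 min; less 45 min break → 7 h 0 min
Fri: 05:23–16:31 = 11 h 8 min; less 60 min break → 10 h 8 min
Sat: 05:16–15:16 = 10 h 0 min
Total: 10 h 5 min + 10 h 48 min + 8 h 42 min + 7 h 0 min + 10 h 8 min + 10 h 0 min = 56 h 43 min.

56.72 hours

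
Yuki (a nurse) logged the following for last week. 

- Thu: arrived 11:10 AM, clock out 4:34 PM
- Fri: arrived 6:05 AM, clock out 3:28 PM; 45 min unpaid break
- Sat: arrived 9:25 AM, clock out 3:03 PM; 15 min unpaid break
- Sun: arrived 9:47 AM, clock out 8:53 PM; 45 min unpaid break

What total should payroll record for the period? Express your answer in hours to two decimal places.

29.77 hours

Thu: 11:10 AM–4:34 PM = 5 h 24 min
Fri: 6:05 AM–3:28 PM = 9 h 23 min; less 45 min break → 8 h 38 min
Sat: 9:25 AM–3:03 PM = 5 h 38 min; less 15 min break → 5 h 23 min
Sun: 9:47 AM–8:53 PM = 11 h 6 min; less 45 min break → 10 h 21 min
Total: 5 h 24 min + 8 h 38 min + 5 h 23 min + 10 h 21 min = 29 h 46 min.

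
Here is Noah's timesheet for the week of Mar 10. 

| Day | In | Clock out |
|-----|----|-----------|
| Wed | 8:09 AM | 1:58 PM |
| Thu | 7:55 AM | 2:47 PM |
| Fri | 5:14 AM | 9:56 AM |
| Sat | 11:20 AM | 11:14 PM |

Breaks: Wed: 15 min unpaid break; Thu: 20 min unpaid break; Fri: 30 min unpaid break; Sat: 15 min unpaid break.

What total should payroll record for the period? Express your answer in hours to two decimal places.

Wed: 8:09 AM–1:58 PM = 5 h 49 min; less 15 min break → 5 h 34 min
Thu: 7:55 AM–2:47 PM = 6 h 52 min; less 20 min break → 6 h 32 min
Fri: 5:14 AM–9:56 AM = 4 h 42 min; less 30 min break → 4 h 12 min
Sat: 11:20 AM–11:14 PM = 11 h 54 min; less 15 min break → 11 h 39 min
Total: 5 h 34 min + 6 h 32 min + 4 h 12 min + 11 h 39 min = 27 h 57 min.

27.95 hours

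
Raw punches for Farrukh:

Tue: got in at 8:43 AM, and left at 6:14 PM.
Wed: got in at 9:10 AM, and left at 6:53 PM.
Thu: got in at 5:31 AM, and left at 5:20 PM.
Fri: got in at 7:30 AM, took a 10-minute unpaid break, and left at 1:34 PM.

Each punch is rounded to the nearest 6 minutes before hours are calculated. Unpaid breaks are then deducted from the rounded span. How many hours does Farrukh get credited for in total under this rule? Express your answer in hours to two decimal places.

Tue: in 8:43 AM→8:42 AM, out 6:14 PM→6:12 PM; 9 h 30 min
Wed: in 9:10 AM→9:12 AM, out 6:53 PM→6:54 PM; 9 h 42 min
Thu: in 5:31 AM→5:30 AM, out 5:20 PM→5:18 PM; 11 h 48 min
Fri: in 7:30 AM→7:30 AM, out 1:34 PM→1:36 PM; 6 h 6 min − 10 min = 5 h 56 min
Total credited: 36 h 56 min.

36.93 hours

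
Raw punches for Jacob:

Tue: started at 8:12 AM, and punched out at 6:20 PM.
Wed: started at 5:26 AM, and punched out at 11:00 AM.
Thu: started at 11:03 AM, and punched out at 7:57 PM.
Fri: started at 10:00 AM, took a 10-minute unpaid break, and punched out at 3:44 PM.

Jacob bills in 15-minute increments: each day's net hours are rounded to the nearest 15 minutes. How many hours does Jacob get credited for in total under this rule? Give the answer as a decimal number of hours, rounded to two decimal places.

Tue: 8:12 AM–6:20 PM = 10 h 8 min → rounds to 10 h 15 min
Wed: 5:26 AM–11:00 AM = 5 h 34 min → rounds to 5 h 30 min
Thu: 11:03 AM–7:57 PM = 8 h 54 min → rounds to 9 h 0 min
Fri: 10:00 AM–3:44 PM = 5 h 44 min − 10 min = 5 h 34 min → rounds to 5 h 30 min
Total credited: 30 h 15 min.

30.25 hours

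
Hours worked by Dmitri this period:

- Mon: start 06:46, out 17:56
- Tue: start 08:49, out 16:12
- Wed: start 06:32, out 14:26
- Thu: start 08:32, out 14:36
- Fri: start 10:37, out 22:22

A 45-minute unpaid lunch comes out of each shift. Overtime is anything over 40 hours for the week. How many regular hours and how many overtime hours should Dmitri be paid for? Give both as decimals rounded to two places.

Mon: 06:46–17:56 = 11 h 10 min; less 45 min break → 10 h 25 min
Tue: 08:49–16:12 = 7 h 23 min; less 45 min break → 6 h 38 min
Wed: 06:32–14:26 = 7 h 54 min; less 45 min break → 7 h 9 min
Thu: 08:32–14:36 = 6 h 4 min; less 45 min break → 5 h 19 min
Fri: 10:37–22:22 = 11 h 45 min; less 45 min break → 11 h 0 min
Total worked: 40 h 31 min = 40.52 h.
Threshold 40 h → overtime 0 h 31 min, regular 40 h 0 min.

Regular 40.00 hours, overtime 0.52 hours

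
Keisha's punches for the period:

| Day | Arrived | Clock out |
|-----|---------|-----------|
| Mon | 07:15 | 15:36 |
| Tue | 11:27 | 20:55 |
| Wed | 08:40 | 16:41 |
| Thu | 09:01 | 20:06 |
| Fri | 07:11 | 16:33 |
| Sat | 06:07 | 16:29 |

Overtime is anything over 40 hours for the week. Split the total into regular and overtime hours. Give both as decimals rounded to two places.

Mon: 07:15–15:36 = 8 h 21 min
Tue: 11:27–20:55 = 9 h 28 min
Wed: 08:40–16:41 = 8 h 1 min
Thu: 09:01–20:06 = 11 h 5 min
Fri: 07:11–16:33 = 9 h 22 min
Sat: 06:07–16:29 = 10 h 22 min
Total worked: 56 h 39 min = 56.65 h.
Threshold 40 h → overtime 16 h 39 min, regular 40 h 0 min.

Regular 40.00 hours, overtime 16.65 hours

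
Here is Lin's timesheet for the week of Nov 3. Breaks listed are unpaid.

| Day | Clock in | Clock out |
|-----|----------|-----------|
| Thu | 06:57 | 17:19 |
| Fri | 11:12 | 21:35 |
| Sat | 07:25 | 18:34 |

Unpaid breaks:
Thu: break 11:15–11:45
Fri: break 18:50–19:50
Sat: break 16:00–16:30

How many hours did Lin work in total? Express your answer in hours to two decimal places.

29.90 hours

Thu: 06:57–17:19 = 10 h 22 min; less 30 min break → 9 h 52 min
Fri: 11:12–21:35 = 10 h 23 min; less 60 min break → 9 h 23 min
Sat: 07:25–18:34 = 11 h 9 min; less 30 min break → 10 h 39 min
Total: 9 h 52 min + 9 h 23 min + 10 h 39 min = 29 h 54 min.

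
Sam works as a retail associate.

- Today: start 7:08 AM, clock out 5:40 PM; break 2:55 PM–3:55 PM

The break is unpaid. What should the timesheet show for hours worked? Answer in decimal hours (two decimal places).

Today: 7:08 AM–5:40 PM = 10 h 32 min; less 60 min break → 9 h 32 min

9.53 hours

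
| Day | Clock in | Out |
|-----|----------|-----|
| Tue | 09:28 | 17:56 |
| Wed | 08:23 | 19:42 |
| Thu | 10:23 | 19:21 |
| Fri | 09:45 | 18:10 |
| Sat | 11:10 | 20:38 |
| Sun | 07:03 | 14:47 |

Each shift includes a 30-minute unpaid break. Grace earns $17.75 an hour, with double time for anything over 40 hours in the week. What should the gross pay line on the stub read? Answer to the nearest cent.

$1113.52

Tue: 09:28–17:56 = 8 h 28 min; less 30 min break → 7 h 58 min
Wed: 08:23–19:42 = 11 h 19 min; less 30 min break → 10 h 49 min
Thu: 10:23–19:21 = 8 h 58 min; less 30 min break → 8 h 28 min
Fri: 09:45–18:10 = 8 h 25 min; less 30 min break → 7 h 55 min
Sat: 11:10–20:38 = 9 h 28 min; less 30 min break → 8 h 58 min
Sun: 07:03–14:47 = 7 h 44 min; less 30 min break → 7 h 14 min
Total worked: 51 h 22 min = 3082 min.
Regular 40 h 0 min = 2400 min at $17.75/h; overtime 11 h 22 min = 682 min at $35.50/h.
Pay = (2400 × $17.75 + 682 × $35.50) ÷ 60 = $1113.52.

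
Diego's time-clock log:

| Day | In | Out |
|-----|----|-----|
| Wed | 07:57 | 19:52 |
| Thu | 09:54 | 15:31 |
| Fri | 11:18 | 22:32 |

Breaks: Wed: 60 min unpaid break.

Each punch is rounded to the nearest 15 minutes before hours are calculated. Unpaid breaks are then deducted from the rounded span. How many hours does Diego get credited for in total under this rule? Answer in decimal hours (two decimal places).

Wed: in 07:57→08:00, out 19:52→19:45; 11 h 45 min − 60 min = 10 h 45 min
Thu: in 09:54→10:00, out 15:31→15:30; 5 h 30 min
Fri: in 11:18→11:15, out 22:32→22:30; 11 h 15 min
Total credited: 27 h 30 min.

27.50 hours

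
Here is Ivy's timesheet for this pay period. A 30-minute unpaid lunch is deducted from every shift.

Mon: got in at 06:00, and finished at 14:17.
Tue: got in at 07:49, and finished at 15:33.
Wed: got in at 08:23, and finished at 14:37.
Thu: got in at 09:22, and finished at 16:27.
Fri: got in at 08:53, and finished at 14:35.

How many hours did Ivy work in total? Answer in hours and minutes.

32 h 32 min

Mon: 06:00–14:17 = 8 h 17 min; less 30 min break → 7 h 47 min
Tue: 07:49–15:33 = 7 h 44 min; less 30 min break → 7 h 14 min
Wed: 08:23–14:37 = 6 h 14 min; less 30 min break → 5 h 44 min
Thu: 09:22–16:27 = 7 h 5 min; less 30 min break → 6 h 35 min
Fri: 08:53–14:35 = 5 h 42 min; less 30 min break → 5 h 12 min
Total: 7 h 47 min + 7 h 14 min + 5 h 44 min + 6 h 35 min + 5 h 12 min = 32 h 32 min.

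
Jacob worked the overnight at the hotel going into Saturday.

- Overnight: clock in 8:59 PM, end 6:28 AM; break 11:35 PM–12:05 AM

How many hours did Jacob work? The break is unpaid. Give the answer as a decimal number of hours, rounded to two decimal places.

8.98 hours

Overnight: 8:59 PM → midnight = 3 h 1 min; midnight → 6:28 AM = 6 h 28 min; span 9 h 29 min; less 30 min break → 8 h 59 min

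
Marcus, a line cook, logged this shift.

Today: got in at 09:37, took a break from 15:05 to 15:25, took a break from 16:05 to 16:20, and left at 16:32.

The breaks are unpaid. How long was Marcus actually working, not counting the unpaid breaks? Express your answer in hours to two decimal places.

Today: 09:37–16:32 = 6 h 55 min; less 35 min break → 6 h 20 min

6.33 hours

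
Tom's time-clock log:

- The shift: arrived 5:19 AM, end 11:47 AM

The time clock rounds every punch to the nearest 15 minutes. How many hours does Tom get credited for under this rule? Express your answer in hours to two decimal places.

The shift: in 5:19 AM→5:15 AM, out 11:47 AM→11:45 AM; 6 h 30 min

6.50 hours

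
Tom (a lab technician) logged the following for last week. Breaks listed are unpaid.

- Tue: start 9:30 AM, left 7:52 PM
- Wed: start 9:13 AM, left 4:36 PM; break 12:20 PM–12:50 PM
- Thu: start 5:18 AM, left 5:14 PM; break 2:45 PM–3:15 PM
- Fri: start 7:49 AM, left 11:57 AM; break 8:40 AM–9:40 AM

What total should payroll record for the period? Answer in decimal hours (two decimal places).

Tue: 9:30 AM–7:52 PM = 10 h 22 min
Wed: 9:13 AM–4:36 PM = 7 h 23 min; less 30 min break → 6 h 53 min
Thu: 5:18 AM–5:14 PM = 11 h 56 min; less 30 min break → 11 h 26 min
Fri: 7:49 AM–11:57 AM = 4 h 8 min; less 60 min break → 3 h 8 min
Total: 10 h 22 min + 6 h 53 min + 11 h 26 min + 3 h 8 min = 31 h 49 min.

31.82 hours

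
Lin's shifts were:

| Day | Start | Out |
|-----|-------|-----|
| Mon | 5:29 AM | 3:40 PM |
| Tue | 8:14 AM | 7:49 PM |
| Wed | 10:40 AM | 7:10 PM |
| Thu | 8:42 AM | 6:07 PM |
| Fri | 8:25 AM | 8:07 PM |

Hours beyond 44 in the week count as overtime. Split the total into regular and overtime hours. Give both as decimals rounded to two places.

Mon: 5:29 AM–3:40 PM = 10 h 11 min
Tue: 8:14 AM–7:49 PM = 11 h 35 min
Wed: 10:40 AM–7:10 PM = 8 h 30 min
Thu: 8:42 AM–6:07 PM = 9 h 25 min
Fri: 8:25 AM–8:07 PM = 11 h 42 min
Total worked: 51 h 23 min = 51.38 h.
Threshold 44 h → overtime 7 h 23 min, regular 44 h 0 min.

Regular 44.00 hours, overtime 7.38 hours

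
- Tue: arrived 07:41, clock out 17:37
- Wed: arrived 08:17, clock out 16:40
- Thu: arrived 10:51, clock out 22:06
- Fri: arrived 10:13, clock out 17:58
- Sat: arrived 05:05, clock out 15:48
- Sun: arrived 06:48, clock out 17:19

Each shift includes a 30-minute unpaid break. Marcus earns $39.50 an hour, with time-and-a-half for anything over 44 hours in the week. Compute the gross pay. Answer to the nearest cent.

Tue: 07:41–17:37 = 9 h 56 min; less 30 min break → 9 h 26 min
Wed: 08:17–16:40 = 8 h 23 min; less 30 min break → 7 h 53 min
Thu: 10:51–22:06 = 11 h 15 min; less 30 min break → 10 h 45 min
Fri: 10:13–17:58 = 7 h 45 min; less 30 min break → 7 h 15 min
Sat: 05:05–15:48 = 10 h 43 min; less 30 min break → 10 h 13 min
Sun: 06:48–17:19 = 10 h 31 min; less 30 min break → 10 h 1 min
Total worked: 55 h 33 min = 3333 min.
Regular 44 h 0 min = 2640 min at $39.50/h; overtime 11 h 33 min = 693 min at $59.25/h.
Pay = (2640 × $39.50 + 693 × $59.25) ÷ 60 = $2422.34.

$2422.34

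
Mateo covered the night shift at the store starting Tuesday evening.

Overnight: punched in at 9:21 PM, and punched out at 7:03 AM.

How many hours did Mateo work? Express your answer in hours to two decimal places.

9.70 hours

Overnight: 9:21 PM → midnight = 2 h 39 min; midnight → 7:03 AM = 7 h 3 min; span 9 h 42 min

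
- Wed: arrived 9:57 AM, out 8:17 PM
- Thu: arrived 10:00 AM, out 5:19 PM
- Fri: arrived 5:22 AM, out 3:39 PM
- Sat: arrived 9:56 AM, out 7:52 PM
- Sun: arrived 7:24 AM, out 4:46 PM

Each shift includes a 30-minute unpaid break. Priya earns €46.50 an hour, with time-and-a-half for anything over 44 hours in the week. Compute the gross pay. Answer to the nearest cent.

€2097.15

Wed: 9:57 AM–8:17 PM = 10 h 20 min; less 30 min break → 9 h 50 min
Thu: 10:00 AM–5:19 PM = 7 h 19 min; less 30 min break → 6 h 49 min
Fri: 5:22 AM–3:39 PM = 10 h 17 min; less 30 min break → 9 h 47 min
Sat: 9:56 AM–7:52 PM = 9 h 56 min; less 30 min break → 9 h 26 min
Sun: 7:24 AM–4:46 PM = 9 h 22 min; less 30 min break → 8 h 52 min
Total worked: 44 h 44 min = 2684 min.
Regular 44 h 0 min = 2640 min at €46.50/h; overtime 0 h 44 min = 44 min at €69.75/h.
Pay = (2640 × €46.50 + 44 × €69.75) ÷ 60 = €2097.15.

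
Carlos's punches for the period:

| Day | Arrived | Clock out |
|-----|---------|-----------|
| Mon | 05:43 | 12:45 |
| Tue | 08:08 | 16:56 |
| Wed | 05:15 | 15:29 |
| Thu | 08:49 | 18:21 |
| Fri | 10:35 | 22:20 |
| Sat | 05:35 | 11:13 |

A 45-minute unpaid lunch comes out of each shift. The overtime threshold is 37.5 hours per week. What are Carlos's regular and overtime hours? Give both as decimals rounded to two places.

Regular 37.50 hours, overtime 10.98 hours

Mon: 05:43–12:45 = 7 h 2 min; less 45 min break → 6 h 17 min
Tue: 08:08–16:56 = 8 h 48 min; less 45 min break → 8 h 3 min
Wed: 05:15–15:29 = 10 h 14 min; less 45 min break → 9 h 29 min
Thu: 08:49–18:21 = 9 h 32 min; less 45 min break → 8 h 47 min
Fri: 10:35–22:20 = 11 h 45 min; less 45 min break → 11 h 0 min
Sat: 05:35–11:13 = 5 h 38 min; less 45 min break → 4 h 53 min
Total worked: 48 h 29 min = 48.48 h.
Threshold 37.5 h → overtime 10 h 59 min, regular 37 h 30 min.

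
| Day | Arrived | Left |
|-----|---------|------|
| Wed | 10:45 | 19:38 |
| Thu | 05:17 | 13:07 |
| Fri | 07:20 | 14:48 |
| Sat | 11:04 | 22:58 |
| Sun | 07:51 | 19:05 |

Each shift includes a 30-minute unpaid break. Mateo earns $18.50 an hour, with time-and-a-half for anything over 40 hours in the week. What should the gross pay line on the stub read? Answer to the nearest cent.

$873.66

Wed: 10:45–19:38 = 8 h 53 min; less 30 min break → 8 h 23 min
Thu: 05:17–13:07 = 7 h 50 min; less 30 min break → 7 h 20 min
Fri: 07:20–14:48 = 7 h 28 min; less 30 min break → 6 h 58 min
Sat: 11:04–22:58 = 11 h 54 min; less 30 min break → 11 h 24 min
Sun: 07:51–19:05 = 11 h 14 min; less 30 min break → 10 h 44 min
Total worked: 44 h 49 min = 2689 min.
Regular 40 h 0 min = 2400 min at $18.50/h; overtime 4 h 49 min = 289 min at $27.75/h.
Pay = (2400 × $18.50 + 289 × $27.75) ÷ 60 = $873.66.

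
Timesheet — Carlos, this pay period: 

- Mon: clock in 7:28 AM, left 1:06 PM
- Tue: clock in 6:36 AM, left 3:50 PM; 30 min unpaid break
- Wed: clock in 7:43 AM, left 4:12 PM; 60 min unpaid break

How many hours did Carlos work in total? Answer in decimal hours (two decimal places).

Mon: 7:28 AM–1:06 PM = 5 h 38 min
Tue: 6:36 AM–3:50 PM = 9 h 14 min; less 30 min break → 8 h 44 min
Wed: 7:43 AM–4:12 PM = 8 h 29 min; less 60 min break → 7 h 29 min
Total: 5 h 38 min + 8 h 44 min + 7 h 29 min = 21 h 51 min.

21.85 hours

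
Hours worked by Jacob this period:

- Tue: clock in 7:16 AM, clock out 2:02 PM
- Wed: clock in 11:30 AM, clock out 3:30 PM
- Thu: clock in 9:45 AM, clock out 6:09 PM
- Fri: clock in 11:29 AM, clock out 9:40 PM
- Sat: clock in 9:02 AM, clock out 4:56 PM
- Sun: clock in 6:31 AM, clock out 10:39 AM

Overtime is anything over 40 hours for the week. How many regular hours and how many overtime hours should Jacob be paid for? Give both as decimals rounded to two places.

Tue: 7:16 AM–2:02 PM = 6 h 46 min
Wed: 11:30 AM–3:30 PM = 4 h 0 min
Thu: 9:45 AM–6:09 PM = 8 h 24 min
Fri: 11:29 AM–9:40 PM = 10 h 11 min
Sat: 9:02 AM–4:56 PM = 7 h 54 min
Sun: 6:31 AM–10:39 AM = 4 h 8 min
Total worked: 41 h 23 min = 41.38 h.
Threshold 40 h → overtime 1 h 23 min, regular 40 h 0 min.

Regular 40.00 hours, overtime 1.38 hours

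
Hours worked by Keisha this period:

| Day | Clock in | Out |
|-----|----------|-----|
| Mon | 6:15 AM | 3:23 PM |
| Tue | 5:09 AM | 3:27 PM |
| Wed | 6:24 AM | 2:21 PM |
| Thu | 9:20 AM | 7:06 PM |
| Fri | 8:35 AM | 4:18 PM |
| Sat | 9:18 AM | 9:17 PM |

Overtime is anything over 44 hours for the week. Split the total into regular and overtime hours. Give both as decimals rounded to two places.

Regular 44.00 hours, overtime 12.85 hours

Mon: 6:15 AM–3:23 PM = 9 h 8 min
Tue: 5:09 AM–3:27 PM = 10 h 18 min
Wed: 6:24 AM–2:21 PM = 7 h 57 min
Thu: 9:20 AM–7:06 PM = 9 h 46 min
Fri: 8:35 AM–4:18 PM = 7 h 43 min
Sat: 9:18 AM–9:17 PM = 11 h 59 min
Total worked: 56 h 51 min = 56.85 h.
Threshold 44 h → overtime 12 h 51 min, regular 44 h 0 min.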